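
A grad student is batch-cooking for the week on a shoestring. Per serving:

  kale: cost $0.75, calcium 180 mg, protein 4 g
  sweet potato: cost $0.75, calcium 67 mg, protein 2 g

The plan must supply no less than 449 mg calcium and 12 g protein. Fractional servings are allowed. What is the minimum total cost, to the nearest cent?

$2.25

Compare the cost at each extreme point of the feasible region.
kale only: max(449/180, 12/4) = 3 servings → $2.25.
sweet potato only: max(449/67, 12/2) = 6.701 servings → $5.03.
kale + sweet potato with both tight: 1.022 servings and 3.957 servings → $3.73.
So the least-cost plan costs $2.25.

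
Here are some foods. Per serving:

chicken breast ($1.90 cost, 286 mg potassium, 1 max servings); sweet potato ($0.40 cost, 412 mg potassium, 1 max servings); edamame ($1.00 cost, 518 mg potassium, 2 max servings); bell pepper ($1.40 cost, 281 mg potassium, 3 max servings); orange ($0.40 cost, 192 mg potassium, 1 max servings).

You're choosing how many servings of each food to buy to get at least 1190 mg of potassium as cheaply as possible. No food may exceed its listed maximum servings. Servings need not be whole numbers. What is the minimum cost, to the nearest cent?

Cost per mg of potassium: sweet potato $0.0010, edamame $0.0019, orange $0.0021, bell pepper $0.0050, chicken breast $0.0066.
Take 1 serving of sweet potato: +412.0 mg potassium for $0.40 (total $0.40, still need 778.0 mg).
Take 1.502 servings of edamame: +778.0 mg potassium for $1.50 (total $1.90, still need 0.0 mg).
Filling from the cheapest source first is optimal under one linear minimum: $1.90.

$1.90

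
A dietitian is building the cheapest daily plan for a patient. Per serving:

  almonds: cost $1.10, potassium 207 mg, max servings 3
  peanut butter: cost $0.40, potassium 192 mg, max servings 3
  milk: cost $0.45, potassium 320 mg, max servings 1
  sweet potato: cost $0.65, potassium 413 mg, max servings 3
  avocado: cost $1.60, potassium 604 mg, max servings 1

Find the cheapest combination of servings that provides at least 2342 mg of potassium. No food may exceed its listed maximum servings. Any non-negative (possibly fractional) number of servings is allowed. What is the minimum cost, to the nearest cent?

$4.15

Cost per mg of potassium: milk $0.0014, sweet potato $0.0016, peanut butter $0.0021, avocado $0.0026, almonds $0.0053.
Take 1 serving of milk: +320.0 mg potassium for $0.45 (total $0.45, still need 2022.0 mg).
Take 3 servings of sweet potato: +1239.0 mg potassium for $1.95 (total $2.40, still need 783.0 mg).
Take 3 servings of peanut butter: +576.0 mg potassium for $1.20 (total $3.60, still need 207.0 mg).
Take 0.3427 servings of avocado: +207.0 mg potassium for $0.55 (total $4.15, still need 0.0 mg).
Filling from the cheapest source first is optimal under one linear minimum: $4.15.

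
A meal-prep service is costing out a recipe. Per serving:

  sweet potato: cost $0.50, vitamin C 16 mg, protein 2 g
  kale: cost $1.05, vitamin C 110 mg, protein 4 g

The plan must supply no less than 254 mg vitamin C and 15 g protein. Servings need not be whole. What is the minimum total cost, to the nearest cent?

sweet potato only: max(254/16, 15/2) = 15.88 servings → $7.94.
kale only: max(254/110, 15/4) = 3.75 servings → $3.94.
sweet potato + kale with both tight: 4.064 servings and 1.718 servings → $3.84.
The minimum over all feasible corners is $3.84.

$3.84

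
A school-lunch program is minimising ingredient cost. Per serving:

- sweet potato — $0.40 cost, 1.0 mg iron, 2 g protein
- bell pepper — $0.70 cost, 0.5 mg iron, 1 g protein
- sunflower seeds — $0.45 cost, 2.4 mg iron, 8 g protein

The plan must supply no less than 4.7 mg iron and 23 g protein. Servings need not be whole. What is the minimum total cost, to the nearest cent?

At the optimum either one food covers both requirements or two foods hit both targets exactly; no other combination can be cheaper.
sweet potato only: max(4.7/1.0, 23/2) = 11.5 servings → $4.60.
bell pepper only: max(4.7/0.5, 23/1) = 23 servings → $16.10.
sunflower seeds only: max(4.7/2.4, 23/8) = 2.875 servings → $1.29.
sweet potato + bell pepper (both tight): parallel constraints — no distinct corner.
sweet potato + sunflower seeds: intersection lies outside the first quadrant.
bell pepper + sunflower seeds with both targets exact would need a negative amount; discard.
Cheapest feasible corner: $1.29.

$1.29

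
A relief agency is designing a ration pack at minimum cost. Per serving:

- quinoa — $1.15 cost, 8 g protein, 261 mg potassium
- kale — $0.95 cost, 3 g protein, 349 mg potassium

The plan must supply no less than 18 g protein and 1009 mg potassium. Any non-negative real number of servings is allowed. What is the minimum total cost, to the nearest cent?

$3.46

The cheapest plan sits at a corner of the feasible region — with two constraints it uses at most two foods.
quinoa only: max(18/8, 1009/261) = 3.866 servings → $4.45.
kale only: max(18/3, 1009/349) = 6 servings → $5.70.
quinoa + kale with both tight: 1.62 servings and 1.679 servings → $3.46.
Cheapest feasible corner: $3.46.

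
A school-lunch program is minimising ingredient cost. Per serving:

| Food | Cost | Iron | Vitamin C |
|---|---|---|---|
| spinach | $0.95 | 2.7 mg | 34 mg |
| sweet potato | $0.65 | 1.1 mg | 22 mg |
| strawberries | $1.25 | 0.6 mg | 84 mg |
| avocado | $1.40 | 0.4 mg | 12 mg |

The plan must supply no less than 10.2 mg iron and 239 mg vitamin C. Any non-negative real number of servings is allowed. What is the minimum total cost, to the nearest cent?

Minimising a linear cost over {iron ≥ 10.2, vitamin C ≥ 239, servings ≥ 0} — the optimum is at a vertex, using one or two foods.
spinach only: max(10.2/2.7, 239/34) = 7.029 servings → $6.68.
sweet potato only: max(10.2/1.1, 239/22) = 10.86 servings → $7.06.
strawberries only: max(10.2/0.6, 239/84) = 17 servings → $21.25.
avocado only: max(10.2/0.4, 239/12) = 25.5 servings → $35.70.
spinach + sweet potato: the both-tight solution has a negative serving — not a feasible corner.
spinach + strawberries with both tight: 3.456 servings and 1.446 servings → $5.09.
spinach + avocado with both tight: 1.426 servings and 15.88 servings → $23.58.
sweet potato + strawberries with both tight: 9.008 servings and 0.4861 servings → $6.46.
sweet potato + avocado with both tight: 6.091 servings and 8.75 servings → $16.21.
strawberries + avocado: the both-tight solution has a negative serving — not a feasible corner.
The minimum over all feasible corners is $5.09.

$5.09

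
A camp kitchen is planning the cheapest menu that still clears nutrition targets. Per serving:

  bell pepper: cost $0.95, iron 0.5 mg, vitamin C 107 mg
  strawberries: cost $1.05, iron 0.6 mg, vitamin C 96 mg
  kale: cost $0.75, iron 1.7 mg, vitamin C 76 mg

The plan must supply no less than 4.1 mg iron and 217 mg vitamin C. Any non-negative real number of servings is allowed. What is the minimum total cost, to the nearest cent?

bell pepper only: max(4.1/0.5, 217/107) = 8.2 servings → $7.79.
strawberries only: max(4.1/0.6, 217/96) = 6.833 servings → $7.17.
kale only: max(4.1/1.7, 217/76) = 2.855 servings → $2.14.
bell pepper + strawberries: intersection lies outside the first quadrant.
bell pepper + kale with both tight: 0.3982 servings and 2.295 servings → $2.10.
strawberries + kale with both tight: 0.4872 servings and 2.24 servings → $2.19.
So the least-cost plan costs $2.10.

$2.10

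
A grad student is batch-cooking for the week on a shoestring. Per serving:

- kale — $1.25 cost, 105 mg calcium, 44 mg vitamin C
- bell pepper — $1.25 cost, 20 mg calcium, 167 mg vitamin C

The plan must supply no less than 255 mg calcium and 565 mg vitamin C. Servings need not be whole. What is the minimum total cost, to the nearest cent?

$5.96

With two linear requirements the optimum uses one or two foods; enumerate the corners.
kale only: max(255/105, 565/44) = 12.84 servings → $16.05.
bell pepper only: max(255/20, 565/167) = 12.75 servings → $15.94.
kale + bell pepper with both tight: 1.878 servings and 2.888 servings → $5.96.
Cheapest feasible corner: $5.96.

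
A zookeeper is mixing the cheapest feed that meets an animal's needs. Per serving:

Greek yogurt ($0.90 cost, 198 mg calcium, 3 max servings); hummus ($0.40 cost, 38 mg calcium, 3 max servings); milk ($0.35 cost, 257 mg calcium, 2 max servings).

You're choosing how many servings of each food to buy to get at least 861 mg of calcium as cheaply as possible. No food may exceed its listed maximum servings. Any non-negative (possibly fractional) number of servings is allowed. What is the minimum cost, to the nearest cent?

$2.28

Cost per mg of calcium: milk $0.0014, Greek yogurt $0.0045, hummus $0.0105.
Take 2 servings of milk: +514.0 mg calcium for $0.70 (total $0.70, still need 347.0 mg).
Take 1.753 servings of Greek yogurt: +347.0 mg calcium for $1.58 (total $2.28, still need 0.0 mg).
Filling from the cheapest source first is optimal under one linear minimum: $2.28.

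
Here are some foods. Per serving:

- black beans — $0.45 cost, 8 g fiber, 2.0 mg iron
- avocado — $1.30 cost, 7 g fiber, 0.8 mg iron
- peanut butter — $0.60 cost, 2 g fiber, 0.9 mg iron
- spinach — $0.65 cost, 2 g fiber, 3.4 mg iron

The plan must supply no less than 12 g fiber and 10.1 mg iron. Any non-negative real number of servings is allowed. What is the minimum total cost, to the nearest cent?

$1.99

Check every corner: each single food scaled to meet both minima, and each pair solved so both constraints bind.
black beans only: max(12/8, 10.1/2.0) = 5.05 servings → $2.27.
avocado only: max(12/7, 10.1/0.8) = 12.62 servings → $16.41.
peanut butter only: max(12/2, 10.1/0.9) = 11.22 servings → $6.73.
spinach only: max(12/2, 10.1/3.4) = 6 servings → $3.90.
black beans + avocado with both targets exact would need a negative amount; discard.
black beans + peanut butter with both targets exact would need a negative amount; discard.
black beans + spinach with both tight: 0.8879 servings and 2.448 servings → $1.99.
avocado + peanut butter with both targets exact would need a negative amount; discard.
avocado + spinach with both tight: 0.9279 servings and 2.752 servings → $3.00.
peanut butter + spinach with both tight: 4.12 servings and 1.88 servings → $3.69.
The minimum over all feasible corners is $1.99.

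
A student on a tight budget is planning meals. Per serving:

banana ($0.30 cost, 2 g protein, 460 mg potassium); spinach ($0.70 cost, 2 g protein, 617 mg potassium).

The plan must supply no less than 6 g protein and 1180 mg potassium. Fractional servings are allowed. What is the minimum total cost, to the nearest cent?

At the optimum either one food covers both requirements or two foods hit both targets exactly; no other combination can be cheaper.
banana only: max(6/2, 1180/460) = 3 servings → $0.90.
spinach only: max(6/2, 1180/617) = 3 servings → $2.10.
banana + spinach: the both-tight solution has a negative serving — not a feasible corner.
The minimum over all feasible corners is $0.90.

$0.90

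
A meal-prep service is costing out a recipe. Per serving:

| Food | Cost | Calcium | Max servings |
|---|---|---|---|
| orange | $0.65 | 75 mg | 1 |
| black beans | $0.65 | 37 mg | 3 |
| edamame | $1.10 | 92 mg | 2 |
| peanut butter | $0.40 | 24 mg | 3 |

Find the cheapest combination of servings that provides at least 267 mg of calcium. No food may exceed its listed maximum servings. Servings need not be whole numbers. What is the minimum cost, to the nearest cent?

$2.98

Cost per mg of calcium: orange $0.0087, edamame $0.0120, peanut butter $0.0167, black beans $0.0176.
Take 1 serving of orange: +75.0 mg calcium for $0.65 (total $0.65, still need 192.0 mg).
Take 2 servings of edamame: +184.0 mg calcium for $2.20 (total $2.85, still need 8.0 mg).
Take 0.3333 servings of peanut butter: +8.0 mg calcium for $0.13 (total $2.98, still need 0.0 mg).
Greedy by cheapest-per-mg is optimal for a single linear constraint, so the minimum cost is $2.98.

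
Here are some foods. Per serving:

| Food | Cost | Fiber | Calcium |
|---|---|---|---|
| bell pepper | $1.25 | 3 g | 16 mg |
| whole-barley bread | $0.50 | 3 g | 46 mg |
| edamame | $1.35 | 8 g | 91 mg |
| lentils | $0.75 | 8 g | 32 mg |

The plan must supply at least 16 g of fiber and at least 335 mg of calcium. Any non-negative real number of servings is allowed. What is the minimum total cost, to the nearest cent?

For a min-cost LP with two ≥-constraints, a basic feasible solution has at most two positive variables.
bell pepper only: max(16/3, 335/16) = 20.94 servings → $26.17.
whole-barley bread only: max(16/3, 335/46) = 7.283 servings → $3.64.
edamame only: max(16/8, 335/91) = 3.681 servings → $4.97.
lentils only: max(16/8, 335/32) = 10.47 servings → $7.85.
bell pepper + whole-barley bread: the both-tight solution has a negative serving — not a feasible corner.
bell pepper + edamame with both targets exact would need a negative amount; discard.
bell pepper + lentils: the both-tight solution has a negative serving — not a feasible corner.
whole-barley bread + edamame with both targets exact would need a negative amount; discard.
whole-barley bread + lentils: the both-tight solution has a negative serving — not a feasible corner.
edamame + lentils with both targets exact would need a negative amount; discard.
So the least-cost plan costs $3.64.

$3.64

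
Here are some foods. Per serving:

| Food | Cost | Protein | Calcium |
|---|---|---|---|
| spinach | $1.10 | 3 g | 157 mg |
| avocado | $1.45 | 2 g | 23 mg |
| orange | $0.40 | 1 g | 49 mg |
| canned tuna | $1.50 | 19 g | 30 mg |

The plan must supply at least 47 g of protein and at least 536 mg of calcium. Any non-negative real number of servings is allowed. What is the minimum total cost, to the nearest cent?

A basic optimal solution has at most two foods positive. Try each food alone and each pair with both targets met exactly.
spinach only: max(47/3, 536/157) = 15.67 servings → $17.23.
avocado only: max(47/2, 536/23) = 23.5 servings → $34.08.
orange only: max(47/1, 536/49) = 47 servings → $18.80.
canned tuna only: max(47/19, 536/30) = 17.87 servings → $26.80.
spinach + avocado: the both-tight solution has a negative serving — not a feasible corner.
spinach + orange: the both-tight solution has a negative serving — not a feasible corner.
spinach + canned tuna with both tight: 3.033 servings and 1.995 servings → $6.33.
avocado + orange: intersection lies outside the first quadrant.
avocado + canned tuna with both tight: 23.27 servings and 0.02387 servings → $33.78.
orange + canned tuna with both tight: 9.738 servings and 1.961 servings → $6.84.
So the least-cost plan costs $6.33.

$6.33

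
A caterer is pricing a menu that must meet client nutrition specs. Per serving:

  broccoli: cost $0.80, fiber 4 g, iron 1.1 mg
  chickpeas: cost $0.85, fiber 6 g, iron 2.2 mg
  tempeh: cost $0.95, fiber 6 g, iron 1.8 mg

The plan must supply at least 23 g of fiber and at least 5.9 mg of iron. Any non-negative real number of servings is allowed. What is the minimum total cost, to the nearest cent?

Two binding constraints pin down two serving amounts, so the optimal mix uses at most two foods. The candidates are each food alone (scaled to the tighter of fiber/iron) and each pair with both constraints tight.
broccoli only: max(23/4, 5.9/1.1) = 5.75 servings → $4.60.
chickpeas only: max(23/6, 5.9/2.2) = 3.833 servings → $3.26.
tempeh only: max(23/6, 5.9/1.8) = 3.833 servings → $3.64.
broccoli + chickpeas: intersection lies outside the first quadrant.
broccoli + tempeh with both targets exact would need a negative amount; discard.
chickpeas + tempeh with both targets exact would need a negative amount; discard.
The minimum over all feasible corners is $3.26.

$3.26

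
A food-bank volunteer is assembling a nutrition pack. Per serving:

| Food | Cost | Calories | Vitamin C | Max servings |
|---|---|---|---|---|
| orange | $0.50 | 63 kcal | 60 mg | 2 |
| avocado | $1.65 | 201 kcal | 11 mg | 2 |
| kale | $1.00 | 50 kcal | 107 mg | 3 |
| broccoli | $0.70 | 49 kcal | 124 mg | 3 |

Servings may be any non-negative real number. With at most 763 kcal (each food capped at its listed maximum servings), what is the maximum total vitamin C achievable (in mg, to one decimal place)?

Vitamin C per kcal: broccoli 2.531, kale 2.14, orange 0.9524, avocado 0.05473.
Take 3 servings of broccoli: uses 147 kcal, +372.0 mg vitamin C (running total 372.0 mg).
Take 3 servings of kale: uses 150 kcal, +321.0 mg vitamin C (running total 693.0 mg).
Take 2 servings of orange: uses 126 kcal, +120.0 mg vitamin C (running total 813.0 mg).
Take 1.692 servings of avocado: uses 340 kcal, +18.6 mg vitamin C (running total 831.6 mg).
Filling greedily by vitamin C-per-kcal is optimal for one linear limit, giving 831.6 mg.

831.6 mg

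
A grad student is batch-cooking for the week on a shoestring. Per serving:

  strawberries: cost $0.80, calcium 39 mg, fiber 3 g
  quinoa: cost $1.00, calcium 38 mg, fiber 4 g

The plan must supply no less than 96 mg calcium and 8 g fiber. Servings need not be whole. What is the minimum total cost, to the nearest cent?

This is a tiny linear program; its minimum lies at a vertex of the feasible set. List the vertices and price them.
strawberries only: max(96/39, 8/3) = 2.667 servings → $2.13.
quinoa only: max(96/38, 8/4) = 2.526 servings → $2.53.
strawberries + quinoa with both tight: 1.905 servings and 0.5714 servings → $2.10.
The minimum over all feasible corners is $2.10.

$2.10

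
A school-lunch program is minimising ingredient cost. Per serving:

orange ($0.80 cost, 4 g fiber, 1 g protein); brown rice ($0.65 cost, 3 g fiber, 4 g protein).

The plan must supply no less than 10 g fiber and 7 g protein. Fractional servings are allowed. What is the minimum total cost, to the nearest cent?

Two binding constraints pin down two serving amounts, so the optimal mix uses at most two foods. The candidates are each food alone (scaled to the tighter of fiber/protein) and each pair with both constraints tight.
orange only: max(10/4, 7/1) = 7 servings → $5.60.
brown rice only: max(10/3, 7/4) = 3.333 servings → $2.17.
orange + brown rice with both tight: 1.462 servings and 1.385 servings → $2.07.
Cheapest feasible corner: $2.07.

$2.07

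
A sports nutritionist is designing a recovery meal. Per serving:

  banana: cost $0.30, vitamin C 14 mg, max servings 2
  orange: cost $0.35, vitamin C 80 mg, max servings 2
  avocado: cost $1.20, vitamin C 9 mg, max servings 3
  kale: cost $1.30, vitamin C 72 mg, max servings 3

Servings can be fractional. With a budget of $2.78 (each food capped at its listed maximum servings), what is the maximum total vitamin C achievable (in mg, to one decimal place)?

Vitamin C per dollar: orange 228.6, kale 55.38, banana 46.67, avocado 7.5.
Take 2 servings of orange: spends $0.70, +160.0 mg vitamin C (running total 160.0 mg).
Take 1.6 servings of kale: spends $2.08, +115.2 mg vitamin C (running total 275.2 mg).
Filling greedily by vitamin C-per-dollar is optimal for one linear limit, giving 275.2 mg.

275.2 mg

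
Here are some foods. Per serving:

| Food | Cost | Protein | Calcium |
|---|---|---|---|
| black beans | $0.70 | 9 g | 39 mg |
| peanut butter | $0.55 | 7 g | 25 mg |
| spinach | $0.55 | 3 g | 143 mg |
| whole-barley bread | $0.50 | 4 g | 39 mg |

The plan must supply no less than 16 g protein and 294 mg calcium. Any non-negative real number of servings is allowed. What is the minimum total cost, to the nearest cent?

An LP optimum is at a vertex; with two nutrient constraints at most two foods are used. Check each candidate.
black beans only: max(16/9, 294/39) = 7.538 servings → $5.28.
peanut butter only: max(16/7, 294/25) = 11.76 servings → $6.47.
spinach only: max(16/3, 294/143) = 5.333 servings → $2.93.
whole-barley bread only: max(16/4, 294/39) = 7.538 servings → $3.77.
black beans + peanut butter: the both-tight solution has a negative serving — not a feasible corner.
black beans + spinach with both tight: 1.202 servings and 1.728 servings → $1.79.
black beans + whole-barley bread with both targets exact would need a negative amount; discard.
peanut butter + spinach with both tight: 1.518 servings and 1.79 servings → $1.82.
peanut butter + whole-barley bread: the both-tight solution has a negative serving — not a feasible corner.
spinach + whole-barley bread with both tight: 1.213 servings and 3.09 servings → $2.21.
Cheapest feasible corner: $1.79.

$1.79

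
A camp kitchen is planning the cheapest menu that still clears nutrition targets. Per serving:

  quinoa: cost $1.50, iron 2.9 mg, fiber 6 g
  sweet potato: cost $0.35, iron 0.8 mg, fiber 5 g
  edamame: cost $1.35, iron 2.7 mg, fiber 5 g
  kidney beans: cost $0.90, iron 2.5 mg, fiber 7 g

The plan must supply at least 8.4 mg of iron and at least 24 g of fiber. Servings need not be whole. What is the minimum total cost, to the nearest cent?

$3.03

quinoa only: max(8.4/2.9, 24/6) = 4 servings → $6.00.
sweet potato only: max(8.4/0.8, 24/5) = 10.5 servings → $3.67.
edamame only: max(8.4/2.7, 24/5) = 4.8 servings → $6.48.
kidney beans only: max(8.4/2.5, 24/7) = 3.429 servings → $3.09.
quinoa + sweet potato with both tight: 2.351 servings and 1.979 servings → $4.22.
quinoa + edamame with both targets exact would need a negative amount; discard.
quinoa + kidney beans: the both-tight solution has a negative serving — not a feasible corner.
sweet potato + edamame with both tight: 2.4 servings and 2.4 servings → $4.08.
sweet potato + kidney beans with both tight: 0.1739 servings and 3.304 servings → $3.03.
edamame + kidney beans: intersection lies outside the first quadrant.
Cheapest feasible corner: $3.03.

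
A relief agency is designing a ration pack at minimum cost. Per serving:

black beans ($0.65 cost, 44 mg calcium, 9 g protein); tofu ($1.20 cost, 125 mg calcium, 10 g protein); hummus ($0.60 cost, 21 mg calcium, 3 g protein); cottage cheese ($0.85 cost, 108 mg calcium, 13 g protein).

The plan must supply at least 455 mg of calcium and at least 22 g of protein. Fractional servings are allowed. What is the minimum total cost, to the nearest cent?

Check every corner: each single food scaled to meet both minima, and each pair solved so both constraints bind.
black beans only: max(455/44, 22/9) = 10.34 servings → $6.72.
tofu only: max(455/125, 22/10) = 3.64 servings → $4.37.
hummus only: max(455/21, 22/3) = 21.67 servings → $13.00.
cottage cheese only: max(455/108, 22/13) = 4.213 servings → $3.58.
black beans + tofu: the both-tight solution has a negative serving — not a feasible corner.
black beans + hummus with both targets exact would need a negative amount; discard.
black beans + cottage cheese: the both-tight solution has a negative serving — not a feasible corner.
tofu + hummus: intersection lies outside the first quadrant.
tofu + cottage cheese: the both-tight solution has a negative serving — not a feasible corner.
hummus + cottage cheese: the both-tight solution has a negative serving — not a feasible corner.
Cheapest feasible corner: $3.58.

$3.58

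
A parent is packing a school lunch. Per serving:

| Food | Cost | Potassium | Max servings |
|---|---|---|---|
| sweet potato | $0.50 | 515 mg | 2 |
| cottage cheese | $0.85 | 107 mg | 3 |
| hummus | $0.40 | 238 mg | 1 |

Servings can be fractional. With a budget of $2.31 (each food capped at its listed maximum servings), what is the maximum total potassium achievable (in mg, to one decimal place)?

Potassium per dollar: sweet potato 1030, hummus 595, cottage cheese 125.9.
Take 2 servings of sweet potato: spends $1.00, +1030.0 mg potassium (running total 1030.0 mg).
Take 1 serving of hummus: spends $0.40, +238.0 mg potassium (running total 1268.0 mg).
Take 1.071 servings of cottage cheese: spends $0.91, +114.6 mg potassium (running total 1382.6 mg).
Greedy by best ratio exhausts the cost allowance optimally: 1382.6 mg.

1382.6 mg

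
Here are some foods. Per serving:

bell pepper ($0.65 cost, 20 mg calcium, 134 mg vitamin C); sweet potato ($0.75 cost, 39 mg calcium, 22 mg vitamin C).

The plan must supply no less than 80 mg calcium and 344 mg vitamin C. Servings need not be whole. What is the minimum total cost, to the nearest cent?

$2.18

bell pepper only: max(80/20, 344/134) = 4 servings → $2.60.
sweet potato only: max(80/39, 344/22) = 15.64 servings → $11.73.
bell pepper + sweet potato with both tight: 2.435 servings and 0.8023 servings → $2.18.
The minimum over all feasible corners is $2.18.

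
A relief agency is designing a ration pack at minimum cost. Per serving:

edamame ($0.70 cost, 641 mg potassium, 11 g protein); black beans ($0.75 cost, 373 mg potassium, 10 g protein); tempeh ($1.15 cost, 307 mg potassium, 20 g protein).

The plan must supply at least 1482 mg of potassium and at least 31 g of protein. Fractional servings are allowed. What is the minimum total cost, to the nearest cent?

A basic optimal solution has at most two foods positive. Try each food alone and each pair with both targets met exactly.
edamame only: max(1482/641, 31/11) = 2.818 servings → $1.97.
black beans only: max(1482/373, 31/10) = 3.973 servings → $2.98.
tempeh only: max(1482/307, 31/20) = 4.827 servings → $5.55.
edamame + black beans with both tight: 1.412 servings and 1.547 servings → $2.15.
edamame + tempeh with both tight: 2.131 servings and 0.378 servings → $1.93.
black beans + tempeh with both targets exact would need a negative amount; discard.
So the least-cost plan costs $1.93.

$1.93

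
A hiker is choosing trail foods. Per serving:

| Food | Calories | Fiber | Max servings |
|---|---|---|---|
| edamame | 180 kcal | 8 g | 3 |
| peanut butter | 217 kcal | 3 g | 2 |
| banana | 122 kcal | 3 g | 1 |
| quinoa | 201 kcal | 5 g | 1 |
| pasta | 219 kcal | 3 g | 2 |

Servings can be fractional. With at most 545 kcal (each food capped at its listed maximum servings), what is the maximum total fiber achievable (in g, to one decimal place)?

24.1 g

Fiber per kcal: edamame 0.04444, quinoa 0.02488, banana 0.02459, peanut butter 0.01382, pasta 0.0137.
Take 3 servings of edamame: uses 540 kcal, +24.0 g fiber (running total 24.0 g).
Take 0.02488 servings of quinoa: uses 5 kcal, +0.1 g fiber (running total 24.1 g).
Filling greedily by fiber-per-kcal is optimal for one linear limit, giving 24.1 g.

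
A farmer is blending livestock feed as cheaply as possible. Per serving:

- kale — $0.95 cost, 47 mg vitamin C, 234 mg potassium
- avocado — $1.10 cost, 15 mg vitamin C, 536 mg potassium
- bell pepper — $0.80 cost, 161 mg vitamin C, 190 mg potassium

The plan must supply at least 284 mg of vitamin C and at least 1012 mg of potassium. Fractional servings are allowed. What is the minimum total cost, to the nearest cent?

$2.75

At the optimum either one food covers both requirements or two foods hit both targets exactly; no other combination can be cheaper.
kale only: max(284/47, 1012/234) = 6.043 servings → $5.74.
avocado only: max(284/15, 1012/536) = 18.93 servings → $20.83.
bell pepper only: max(284/161, 1012/190) = 5.326 servings → $4.26.
kale + avocado: the both-tight solution has a negative serving — not a feasible corner.
kale + bell pepper with both tight: 3.791 servings and 0.6573 servings → $4.13.
avocado + bell pepper with both tight: 1.306 servings and 1.642 servings → $2.75.
Cheapest feasible corner: $2.75.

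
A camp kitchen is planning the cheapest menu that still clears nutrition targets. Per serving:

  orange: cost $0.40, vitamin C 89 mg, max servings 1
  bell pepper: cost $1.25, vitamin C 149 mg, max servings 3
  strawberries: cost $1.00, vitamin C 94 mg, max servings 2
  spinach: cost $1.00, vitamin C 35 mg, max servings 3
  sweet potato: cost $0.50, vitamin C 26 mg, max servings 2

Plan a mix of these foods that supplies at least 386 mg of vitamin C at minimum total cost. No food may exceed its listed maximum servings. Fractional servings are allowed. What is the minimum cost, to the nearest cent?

$2.89

Cost per mg of vitamin C: orange $0.0045, bell pepper $0.0084, strawberries $0.0106, sweet potato $0.0192, spinach $0.0286.
Take 1 serving of orange: +89.0 mg vitamin C for $0.40 (total $0.40, still need 297.0 mg).
Take 1.993 servings of bell pepper: +297.0 mg vitamin C for $2.49 (total $2.89, still need 0.0 mg).
Greedy by cheapest-per-mg is optimal for a single linear constraint, so the minimum cost is $2.89.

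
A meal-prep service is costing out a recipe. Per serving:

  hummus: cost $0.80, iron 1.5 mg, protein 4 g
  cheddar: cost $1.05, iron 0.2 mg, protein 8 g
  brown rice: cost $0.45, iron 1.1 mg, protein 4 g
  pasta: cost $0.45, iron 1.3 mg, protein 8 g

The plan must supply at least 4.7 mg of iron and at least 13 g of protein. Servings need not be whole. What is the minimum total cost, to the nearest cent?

This is a tiny linear program; its minimum lies at a vertex of the feasible set. List the vertices and price them.
hummus only: max(4.7/1.5, 13/4) = 3.25 servings → $2.60.
cheddar only: max(4.7/0.2, 13/8) = 23.5 servings → $24.68.
brown rice only: max(4.7/1.1, 13/4) = 4.273 servings → $1.92.
pasta only: max(4.7/1.3, 13/8) = 3.615 servings → $1.63.
hummus + cheddar with both tight: 3.125 servings and 0.0625 servings → $2.57.
hummus + brown rice with both tight: 2.812 servings and 0.4375 servings → $2.45.
hummus + pasta with both tight: 3.044 servings and 0.1029 servings → $2.48.
cheddar + brown rice: the both-tight solution has a negative serving — not a feasible corner.
cheddar + pasta: intersection lies outside the first quadrant.
brown rice + pasta: intersection lies outside the first quadrant.
Cheapest feasible corner: $1.63.

$1.63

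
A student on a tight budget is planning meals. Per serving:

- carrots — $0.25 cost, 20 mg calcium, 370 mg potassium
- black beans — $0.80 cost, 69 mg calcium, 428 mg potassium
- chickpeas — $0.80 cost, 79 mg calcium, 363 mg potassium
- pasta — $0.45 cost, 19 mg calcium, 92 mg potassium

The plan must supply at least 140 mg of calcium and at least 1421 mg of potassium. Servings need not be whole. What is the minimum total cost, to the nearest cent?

$1.55

carrots only: max(140/20, 1421/370) = 7 servings → $1.75.
black beans only: max(140/69, 1421/428) = 3.32 servings → $2.66.
chickpeas only: max(140/79, 1421/363) = 3.915 servings → $3.13.
pasta only: max(140/19, 1421/92) = 15.45 servings → $6.95.
carrots + black beans with both tight: 2.247 servings and 1.378 servings → $1.66.
carrots + chickpeas with both tight: 2.796 servings and 1.064 servings → $1.55.
carrots + pasta with both tight: 2.72 servings and 4.505 servings → $2.71.
black beans + chickpeas: intersection lies outside the first quadrant.
black beans + pasta: intersection lies outside the first quadrant.
chickpeas + pasta with both targets exact would need a negative amount; discard.
Cheapest feasible corner: $1.55.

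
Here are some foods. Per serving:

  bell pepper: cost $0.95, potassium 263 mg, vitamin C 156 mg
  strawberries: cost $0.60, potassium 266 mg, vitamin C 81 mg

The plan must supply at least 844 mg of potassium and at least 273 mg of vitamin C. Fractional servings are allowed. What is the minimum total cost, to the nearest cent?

$1.98

Compare the cost at each extreme point of the feasible region.
bell pepper only: max(844/263, 273/156) = 3.209 servings → $3.05.
strawberries only: max(844/266, 273/81) = 3.37 servings → $2.02.
bell pepper + strawberries with both tight: 0.2107 servings and 2.965 servings → $1.98.
Cheapest feasible corner: $1.98.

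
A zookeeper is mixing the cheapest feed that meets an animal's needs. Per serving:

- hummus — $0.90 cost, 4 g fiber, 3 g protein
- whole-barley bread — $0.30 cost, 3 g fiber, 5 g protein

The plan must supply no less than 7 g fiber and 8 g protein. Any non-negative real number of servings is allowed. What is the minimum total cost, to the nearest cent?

At the optimum either one food covers both requirements or two foods hit both targets exactly; no other combination can be cheaper.
hummus only: max(7/4, 8/3) = 2.667 servings → $2.40.
whole-barley bread only: max(7/3, 8/5) = 2.333 servings → $0.70.
hummus + whole-barley bread with both tight: 1 serving and 1 serving → $1.20.
The minimum over all feasible corners is $0.70.

$0.70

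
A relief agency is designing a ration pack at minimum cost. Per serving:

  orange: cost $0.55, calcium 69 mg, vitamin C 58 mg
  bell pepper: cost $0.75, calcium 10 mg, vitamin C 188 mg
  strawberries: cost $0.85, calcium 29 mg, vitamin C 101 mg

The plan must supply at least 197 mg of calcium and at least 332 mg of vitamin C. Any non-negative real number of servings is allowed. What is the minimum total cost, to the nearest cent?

Check every corner: each single food scaled to meet both minima, and each pair solved so both constraints bind.
orange only: max(197/69, 332/58) = 5.724 servings → $3.15.
bell pepper only: max(197/10, 332/188) = 19.7 servings → $14.78.
strawberries only: max(197/29, 332/101) = 6.793 servings → $5.77.
orange + bell pepper with both tight: 2.721 servings and 0.9266 servings → $2.19.
orange + strawberries with both tight: 1.942 servings and 2.172 servings → $2.91.
bell pepper + strawberries with both targets exact would need a negative amount; discard.
So the least-cost plan costs $2.19.

$2.19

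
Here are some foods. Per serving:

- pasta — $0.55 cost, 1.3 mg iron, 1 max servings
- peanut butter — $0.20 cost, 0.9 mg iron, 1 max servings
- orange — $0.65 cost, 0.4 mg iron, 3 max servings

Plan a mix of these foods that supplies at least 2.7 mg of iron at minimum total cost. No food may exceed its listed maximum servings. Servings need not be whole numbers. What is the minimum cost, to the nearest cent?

Cost per mg of iron: peanut butter $0.2222, pasta $0.4231, orange $1.6250.
Take 1 serving of peanut butter: +0.9 mg iron for $0.20 (total $0.20, still need 1.8 mg).
Take 1 serving of pasta: +1.3 mg iron for $0.55 (total $0.75, still need 0.5 mg).
Take 1.25 servings of orange: +0.5 mg iron for $0.81 (total $1.56, still need 0.0 mg).
Greedy by cheapest-per-mg is optimal for a single linear constraint, so the minimum cost is $1.56.

$1.56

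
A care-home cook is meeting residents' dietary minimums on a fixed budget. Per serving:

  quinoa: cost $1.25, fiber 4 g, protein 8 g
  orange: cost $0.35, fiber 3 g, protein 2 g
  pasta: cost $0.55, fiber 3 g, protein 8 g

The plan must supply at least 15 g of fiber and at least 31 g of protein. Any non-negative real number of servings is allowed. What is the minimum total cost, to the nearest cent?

quinoa only: max(15/4, 31/8) = 3.875 servings → $4.84.
orange only: max(15/3, 31/2) = 15.5 servings → $5.42.
pasta only: max(15/3, 31/8) = 5 servings → $2.75.
quinoa + orange: intersection lies outside the first quadrant.
quinoa + pasta with both tight: 3.375 servings and 0.5 servings → $4.49.
orange + pasta with both tight: 1.5 servings and 3.5 servings → $2.45.
The minimum over all feasible corners is $2.45.

$2.45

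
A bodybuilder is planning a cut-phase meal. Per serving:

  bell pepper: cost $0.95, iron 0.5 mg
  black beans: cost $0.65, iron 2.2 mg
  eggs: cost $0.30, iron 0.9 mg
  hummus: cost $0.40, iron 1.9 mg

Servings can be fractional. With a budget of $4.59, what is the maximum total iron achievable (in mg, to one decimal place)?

21.8 mg

Iron per dollar: hummus 4.75, black beans 3.385, eggs 3, bell pepper 0.5263.
With no serving limits, spend the whole cost allowance on hummus: $4.59 / $0.40 × 1.9 mg = 21.8 mg.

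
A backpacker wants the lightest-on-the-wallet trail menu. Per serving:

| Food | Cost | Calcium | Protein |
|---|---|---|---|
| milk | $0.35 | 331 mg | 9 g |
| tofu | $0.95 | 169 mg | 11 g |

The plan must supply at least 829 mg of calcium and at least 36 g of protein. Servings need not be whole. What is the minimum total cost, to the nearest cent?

$1.40

The cheapest plan sits at a corner of the feasible region — with two constraints it uses at most two foods.
milk only: max(829/331, 36/9) = 4 servings → $1.40.
tofu only: max(829/169, 36/11) = 4.905 servings → $4.66.
milk + tofu with both tight: 1.432 servings and 2.101 servings → $2.50.
Cheapest feasible corner: $1.40.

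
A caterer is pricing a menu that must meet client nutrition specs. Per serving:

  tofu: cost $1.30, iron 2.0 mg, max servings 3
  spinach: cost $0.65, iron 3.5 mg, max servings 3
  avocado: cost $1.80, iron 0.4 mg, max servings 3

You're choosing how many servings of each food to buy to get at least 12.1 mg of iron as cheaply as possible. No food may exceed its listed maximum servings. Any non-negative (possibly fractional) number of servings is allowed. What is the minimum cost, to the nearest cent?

Cost per mg of iron: spinach $0.1857, tofu $0.6500, avocado $4.5000.
Take 3 servings of spinach: +10.5 mg iron for $1.95 (total $1.95, still need 1.6 mg).
Take 0.8 servings of tofu: +1.6 mg iron for $1.04 (total $2.99, still need 0.0 mg).
Filling from the cheapest source first is optimal under one linear minimum: $2.99.

$2.99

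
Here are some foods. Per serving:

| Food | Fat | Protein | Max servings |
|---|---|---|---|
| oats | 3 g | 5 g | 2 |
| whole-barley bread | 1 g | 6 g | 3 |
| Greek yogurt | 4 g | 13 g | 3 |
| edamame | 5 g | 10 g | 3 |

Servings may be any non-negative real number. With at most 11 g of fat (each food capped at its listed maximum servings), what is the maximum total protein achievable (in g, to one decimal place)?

44.0 g

Protein per g fat: whole-barley bread 6, Greek yogurt 3.25, edamame 2, oats 1.667.
Take 3 servings of whole-barley bread: uses 3 g fat, +18.0 g protein (running total 18.0 g).
Take 2 servings of Greek yogurt: uses 8 g fat, +26.0 g protein (running total 44.0 g).
Filling greedily by protein-per-g fat is optimal for one linear limit, giving 44.0 g.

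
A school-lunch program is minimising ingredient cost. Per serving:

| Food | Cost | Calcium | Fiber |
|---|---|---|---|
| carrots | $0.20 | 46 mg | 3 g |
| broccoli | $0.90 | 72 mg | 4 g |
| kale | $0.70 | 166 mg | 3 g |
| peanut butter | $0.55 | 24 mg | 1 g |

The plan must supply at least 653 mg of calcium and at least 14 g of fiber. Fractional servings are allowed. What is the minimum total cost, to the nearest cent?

This is a tiny linear program; its minimum lies at a vertex of the feasible set. List the vertices and price them.
carrots only: max(653/46, 14/3) = 14.2 servings → $2.84.
broccoli only: max(653/72, 14/4) = 9.069 servings → $8.16.
kale only: max(653/166, 14/3) = 4.667 servings → $3.27.
peanut butter only: max(653/24, 14/1) = 27.21 servings → $14.96.
carrots + broccoli with both targets exact would need a negative amount; discard.
carrots + kale with both tight: 1.014 servings and 3.653 servings → $2.76.
carrots + peanut butter with both targets exact would need a negative amount; discard.
broccoli + kale with both tight: 0.8147 servings and 3.58 servings → $3.24.
broccoli + peanut butter: the both-tight solution has a negative serving — not a feasible corner.
kale + peanut butter with both tight: 3.372 servings and 3.883 servings → $4.50.
The minimum over all feasible corners is $2.76.

$2.76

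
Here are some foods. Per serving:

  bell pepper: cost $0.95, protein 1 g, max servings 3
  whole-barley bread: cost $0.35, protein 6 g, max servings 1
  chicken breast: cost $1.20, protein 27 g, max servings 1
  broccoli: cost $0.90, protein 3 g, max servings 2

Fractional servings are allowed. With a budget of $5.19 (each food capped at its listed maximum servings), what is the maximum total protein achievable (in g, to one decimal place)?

Protein per dollar: chicken breast 22.5, whole-barley bread 17.14, broccoli 3.333, bell pepper 1.053.
Take 1 serving of chicken breast: spends $1.20, +27.0 g protein (running total 27.0 g).
Take 1 serving of whole-barley bread: spends $0.35, +6.0 g protein (running total 33.0 g).
Take 2 servings of broccoli: spends $1.80, +6.0 g protein (running total 39.0 g).
Take 1.937 servings of bell pepper: spends $1.84, +1.9 g protein (running total 40.9 g).
Greedy by best ratio exhausts the cost allowance optimally: 40.9 g.

40.9 g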